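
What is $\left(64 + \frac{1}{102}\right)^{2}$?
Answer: $\frac{42627841}{10404} \approx 4097.3$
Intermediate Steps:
$\left(64 + \frac{1}{102}\right)^{2} = \left(\frac{6529}{102}\right)^{2} = \frac{42627841}{10404}$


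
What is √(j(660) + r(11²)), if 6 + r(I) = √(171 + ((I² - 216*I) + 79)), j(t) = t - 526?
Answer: √(128 + I*√11245) ≈ 12.129 + 4.3715*I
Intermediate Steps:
j(t) = -526 + t
r(I) = -6 + √(250 + I² - 216*I) (r(I) = -6 + √(171 + ((I² - 216*I) + 79)) = -6 + √(171 + (79 + I² - 216*I)) = -6 + √(250 + I² - 216*I))
√(j(660) + r(11²)) = √((-526 + 660) + (-6 + √(250 + (11²)² - 216*11²))) = √(134 + (-6 + √(250 + 121² - 216*121))) = √(134 + (-6 + √(250 + 14641 - 26136))) = √(134 + (-6 + √(-11245))) = √(134 + (-6 + I*√11245)) = √(128 + I*√11245)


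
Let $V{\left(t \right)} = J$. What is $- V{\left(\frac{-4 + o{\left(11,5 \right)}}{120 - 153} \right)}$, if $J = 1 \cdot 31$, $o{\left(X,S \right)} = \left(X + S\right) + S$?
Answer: $-31$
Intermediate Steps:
$o{\left(X,S \right)} = X + 2 S$ ($o{\left(X,S \right)} = \left(S + X\right) + S = X + 2 S$)
$J = 31$
$V{\left(t \right)} = 31$
$- V{\left(\frac{-4 + o{\left(11,5 \right)}}{120 - 153} \right)} = \left(-1\right) 31 = -31$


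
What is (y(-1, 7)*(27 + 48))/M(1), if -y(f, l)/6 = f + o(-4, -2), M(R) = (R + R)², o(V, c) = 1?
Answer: 0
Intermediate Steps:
M(R) = 4*R² (M(R) = (2*R)² = 4*R²)
y(f, l) = -6 - 6*f (y(f, l) = -6*(f + 1) = -6*(1 + f) = -6 - 6*f)
(y(-1, 7)*(27 + 48))/M(1) = ((-6 - 6*(-1))*(27 + 48))/((4*1²)) = ((-6 + 6)*75)/((4*1)) = (0*75)/4 = 0*(¼) = 0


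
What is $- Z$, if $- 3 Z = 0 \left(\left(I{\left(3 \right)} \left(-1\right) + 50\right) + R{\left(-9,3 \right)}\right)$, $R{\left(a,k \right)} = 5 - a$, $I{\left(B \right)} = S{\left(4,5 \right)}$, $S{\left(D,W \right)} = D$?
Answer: $0$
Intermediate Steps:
$I{\left(B \right)} = 4$
$Z = 0$ ($Z = - \frac{0 \left(\left(4 \left(-1\right) + 50\right) + \left(5 - -9\right)\right)}{3} = - \frac{0 \left(\left(-4 + 50\right) + \left(5 + 9\right)\right)}{3} = - \frac{0 \left(46 + 14\right)}{3} = - \frac{0 \cdot 60}{3} = \left(- \frac{1}{3}\right) 0 = 0$)
$- Z = \left(-1\right) 0 = 0$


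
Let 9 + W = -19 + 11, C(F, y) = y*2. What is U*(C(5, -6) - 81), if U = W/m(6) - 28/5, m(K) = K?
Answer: 7843/10 ≈ 784.30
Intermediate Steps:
C(F, y) = 2*y
W = -17 (W = -9 + (-19 + 11) = -9 - 8 = -17)
U = -253/30 (U = -17/6 - 28/5 = -253/30 ≈ -8.4333)
U*(C(5, -6) - 81) = -253*(2*(-6) - 81)/30 = -253*(-12 - 81)/30 = -253/30*(-93) = 7843/10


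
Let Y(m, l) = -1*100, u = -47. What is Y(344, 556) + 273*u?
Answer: -12931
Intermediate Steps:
Y(m, l) = -100
Y(344, 556) + 273*u = -100 + 273*(-47) = -100 - 12831 = -12931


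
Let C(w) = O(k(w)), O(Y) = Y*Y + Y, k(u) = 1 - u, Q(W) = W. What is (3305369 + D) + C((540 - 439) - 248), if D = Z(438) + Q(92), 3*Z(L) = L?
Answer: 3327659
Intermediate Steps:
Z(L) = L/3
O(Y) = Y + Y² (O(Y) = Y² + Y = Y + Y²)
C(w) = (1 - w)*(2 - w) (C(w) = (1 - w)*(1 + (1 - w)) = (1 - w)*(2 - w))
D = 238 (D = (⅓)*438 + 92 = 146 + 92 = 238)
(3305369 + D) + C((540 - 439) - 248) = (3305369 + 238) + (-1 + ((540 - 439) - 248))*(-2 + ((540 - 439) - 248)) = 3305607 + (-1 + (101 - 248))*(-2 + (101 - 248)) = 3305607 + (-1 - 147)*(-2 - 147) = 3305607 - 148*(-149) = 3305607 + 22052 = 3327659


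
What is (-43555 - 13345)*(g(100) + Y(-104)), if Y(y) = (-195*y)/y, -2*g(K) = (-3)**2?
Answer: 11351550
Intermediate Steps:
g(K) = -9/2 (g(K) = -1/2*(-3)**2 = -1/2*9 = -9/2)
Y(y) = -195
(-43555 - 13345)*(g(100) + Y(-104)) = (-43555 - 13345)*(-9/2 - 195) = -56900*(-399/2) = 11351550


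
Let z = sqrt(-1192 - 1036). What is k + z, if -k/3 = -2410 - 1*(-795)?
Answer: 4845 + 2*I*sqrt(557) ≈ 4845.0 + 47.202*I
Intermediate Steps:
z = 2*I*sqrt(557) (z = sqrt(-2228) = 2*I*sqrt(557) ≈ 47.202*I)
k = 4845 (k = -3*(-2410 - 1*(-795)) = -3*(-2410 + 795) = -3*(-1615) = 4845)
k + z = 4845 + 2*I*sqrt(557)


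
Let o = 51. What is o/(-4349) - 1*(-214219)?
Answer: 931638380/4349 ≈ 2.1422e+5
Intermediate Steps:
o/(-4349) - 1*(-214219) = 51/(-4349) - 1*(-214219) = 51*(-1/4349) + 214219 = -51/4349 + 214219 = 931638380/4349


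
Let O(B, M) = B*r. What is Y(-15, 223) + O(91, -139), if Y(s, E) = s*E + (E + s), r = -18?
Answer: -4775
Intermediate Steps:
Y(s, E) = E + s + E*s (Y(s, E) = E*s + (E + s) = E + s + E*s)
O(B, M) = -18*B (O(B, M) = B*(-18) = -18*B)
Y(-15, 223) + O(91, -139) = (223 - 15 + 223*(-15)) - 18*91 = (223 - 15 - 3345) - 1638 = -3137 - 1638 = -4775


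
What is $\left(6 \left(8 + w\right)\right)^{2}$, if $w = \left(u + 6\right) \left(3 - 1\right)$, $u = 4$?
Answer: $28224$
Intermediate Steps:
$w = 20$ ($w = \left(4 + 6\right) \left(3 - 1\right) = 10 \cdot 2 = 20$)
$\left(6 \left(8 + w\right)\right)^{2} = \left(6 \left(8 + 20\right)\right)^{2} = \left(6 \cdot 28\right)^{2} = 168^{2} = 28224$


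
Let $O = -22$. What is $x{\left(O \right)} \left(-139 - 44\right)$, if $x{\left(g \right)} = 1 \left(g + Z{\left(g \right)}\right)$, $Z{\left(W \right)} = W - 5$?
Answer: $8967$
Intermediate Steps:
$Z{\left(W \right)} = -5 + W$
$x{\left(g \right)} = -5 + 2 g$ ($x{\left(g \right)} = 1 \left(g + \left(-5 + g\right)\right) = 1 \left(-5 + 2 g\right) = -5 + 2 g$)
$x{\left(O \right)} \left(-139 - 44\right) = \left(-5 + 2 \left(-22\right)\right) \left(-139 - 44\right) = \left(-5 - 44\right) \left(-183\right) = \left(-49\right) \left(-183\right) = 8967$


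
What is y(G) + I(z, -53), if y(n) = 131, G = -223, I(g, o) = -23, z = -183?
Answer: 108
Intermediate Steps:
y(G) + I(z, -53) = 131 - 23 = 108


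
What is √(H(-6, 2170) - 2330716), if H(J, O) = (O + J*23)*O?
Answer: 2*√519681 ≈ 1441.8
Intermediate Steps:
H(J, O) = O*(O + 23*J) (H(J, O) = (O + 23*J)*O = O*(O + 23*J))
√(H(-6, 2170) - 2330716) = √(2170*(2170 + 23*(-6)) - 2330716) = √(2170*(2170 - 138) - 2330716) = √(2170*2032 - 2330716) = √(4409440 - 2330716) = √2078724 = 2*√519681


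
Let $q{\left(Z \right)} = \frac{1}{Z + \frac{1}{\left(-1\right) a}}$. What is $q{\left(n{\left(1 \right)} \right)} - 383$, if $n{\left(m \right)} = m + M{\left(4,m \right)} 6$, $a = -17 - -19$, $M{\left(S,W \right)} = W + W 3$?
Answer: $- \frac{18765}{49} \approx -382.96$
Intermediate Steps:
$M{\left(S,W \right)} = 4 W$ ($M{\left(S,W \right)} = W + 3 W = 4 W$)
$a = 2$ ($a = -17 + 19 = 2$)
$n{\left(m \right)} = 25 m$ ($n{\left(m \right)} = m + 4 m 6 = m + 24 m = 25 m$)
$q{\left(Z \right)} = \frac{1}{- \frac{1}{2} + Z}$ ($q{\left(Z \right)} = \frac{1}{Z + \frac{1}{\left(-1\right) 2}} = \frac{1}{Z + \frac{1}{-2}} = \frac{1}{Z - \frac{1}{2}} = \frac{1}{- \frac{1}{2} + Z}$)
$q{\left(n{\left(1 \right)} \right)} - 383 = \frac{2}{-1 + 2 \cdot 25 \cdot 1} - 383 = \frac{2}{-1 + 2 \cdot 25} - 383 = \frac{2}{-1 + 50} - 383 = \frac{2}{49} - 383 = - \frac{18765}{49}$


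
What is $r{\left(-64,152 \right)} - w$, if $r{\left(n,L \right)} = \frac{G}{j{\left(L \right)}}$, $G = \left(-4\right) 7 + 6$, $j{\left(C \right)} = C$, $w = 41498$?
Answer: $- \frac{3153859}{76} \approx -41498.0$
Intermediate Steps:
$G = -22$ ($G = -28 + 6 = -22$)
$r{\left(n,L \right)} = - \frac{22}{L}$
$r{\left(-64,152 \right)} - w = - \frac{22}{152} - 41498 = \left(-22\right) \frac{1}{152} - 41498 = - \frac{11}{76} - 41498 = - \frac{3153859}{76}$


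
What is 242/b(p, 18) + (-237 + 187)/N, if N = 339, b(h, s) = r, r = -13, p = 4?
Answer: -82688/4407 ≈ -18.763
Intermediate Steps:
b(h, s) = -13
242/b(p, 18) + (-237 + 187)/N = 242/(-13) + (-237 + 187)/339 = 242*(-1/13) - 50*1/339 = -242/13 - 50/339 = -82688/4407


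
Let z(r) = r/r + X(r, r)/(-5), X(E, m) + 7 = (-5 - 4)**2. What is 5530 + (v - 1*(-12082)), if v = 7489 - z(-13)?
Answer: 125574/5 ≈ 25115.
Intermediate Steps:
X(E, m) = 74 (X(E, m) = -7 + (-5 - 4)**2 = -7 + (-9)**2 = -7 + 81 = 74)
z(r) = -69/5 (z(r) = r/r + 74/(-5) = 1 + 74*(-1/5) = 1 - 74/5 = -69/5)
v = 37514/5 (v = 7489 - 1*(-69/5) = 7489 + 69/5 = 37514/5 ≈ 7502.8)
5530 + (v - 1*(-12082)) = 5530 + (37514/5 - 1*(-12082)) = 5530 + (37514/5 + 12082) = 5530 + 97924/5 = 125574/5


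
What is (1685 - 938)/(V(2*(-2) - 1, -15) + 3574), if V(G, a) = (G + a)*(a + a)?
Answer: 747/4174 ≈ 0.17897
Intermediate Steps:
V(G, a) = 2*a*(G + a) (V(G, a) = (G + a)*(2*a) = 2*a*(G + a))
(1685 - 938)/(V(2*(-2) - 1, -15) + 3574) = (1685 - 938)/(2*(-15)*((2*(-2) - 1) - 15) + 3574) = 747/(2*(-15)*((-4 - 1) - 15) + 3574) = 747/(2*(-15)*(-5 - 15) + 3574) = 747/(2*(-15)*(-20) + 3574) = 747/(600 + 3574) = 747/4174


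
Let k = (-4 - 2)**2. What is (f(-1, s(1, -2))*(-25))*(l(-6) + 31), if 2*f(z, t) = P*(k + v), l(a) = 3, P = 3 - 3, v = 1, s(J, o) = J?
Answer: 0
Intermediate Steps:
P = 0
k = 36 (k = (-6)**2 = 36)
f(z, t) = 0 (f(z, t) = (0*(36 + 1))/2 = (0*37)/2 = (1/2)*0 = 0)
(f(-1, s(1, -2))*(-25))*(l(-6) + 31) = (0*(-25))*(3 + 31) = 0*34 = 0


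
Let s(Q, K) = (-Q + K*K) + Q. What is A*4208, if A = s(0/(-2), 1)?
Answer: 4208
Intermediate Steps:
s(Q, K) = K² (s(Q, K) = (-Q + K²) + Q = (K² - Q) + Q = K²)
A = 1 (A = 1² = 1)
A*4208 = 1*4208 = 4208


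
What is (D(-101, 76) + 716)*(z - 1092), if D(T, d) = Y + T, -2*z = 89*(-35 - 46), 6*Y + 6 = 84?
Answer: 1577850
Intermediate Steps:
Y = 13 (Y = -1 + (1/6)*84 = -1 + 14 = 13)
z = 7209/2 (z = -89*(-35 - 46)/2 = -89*(-81)/2 = -1/2*(-7209) = 7209/2 ≈ 3604.5)
D(T, d) = 13 + T
(D(-101, 76) + 716)*(z - 1092) = ((13 - 101) + 716)*(7209/2 - 1092) = (-88 + 716)*(5025/2) = 628*(5025/2) = 1577850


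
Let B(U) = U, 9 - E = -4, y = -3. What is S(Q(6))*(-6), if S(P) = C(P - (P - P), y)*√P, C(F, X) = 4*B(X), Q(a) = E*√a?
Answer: 72*6^(¼)*√13 ≈ 406.30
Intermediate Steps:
E = 13 (E = 9 - 1*(-4) = 9 + 4 = 13)
Q(a) = 13*√a
C(F, X) = 4*X
S(P) = -12*√P (S(P) = (4*(-3))*√P = -12*√P)
S(Q(6))*(-6) = -12*6^(¼)*√13*(-6) = 72*6^(¼)*√13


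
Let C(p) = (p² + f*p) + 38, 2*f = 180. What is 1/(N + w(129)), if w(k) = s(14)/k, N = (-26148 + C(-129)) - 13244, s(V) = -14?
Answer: -129/4427681 ≈ -2.9135e-5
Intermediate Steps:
f = 90 (f = (½)*180 = 90)
C(p) = 38 + p² + 90*p (C(p) = (p² + 90*p) + 38 = 38 + p² + 90*p)
N = -34323 (N = (-26148 + (38 + (-129)² + 90*(-129))) - 13244 = (-26148 + (38 + 16641 - 11610)) - 13244 = (-26148 + 5069) - 13244 = -21079 - 13244 = -34323)
w(k) = -14/k
1/(N + w(129)) = 1/(-34323 - 14/129) = 1/(-4427681/129) = -129/4427681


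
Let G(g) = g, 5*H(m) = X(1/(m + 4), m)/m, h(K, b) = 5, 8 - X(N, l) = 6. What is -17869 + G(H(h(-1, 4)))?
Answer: -446723/25 ≈ -17869.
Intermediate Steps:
X(N, l) = 2 (X(N, l) = 8 - 1*6 = 8 - 6 = 2)
H(m) = 2/(5*m) (H(m) = (2/m)/5 = 2/(5*m))
-17869 + G(H(h(-1, 4))) = -17869 + (⅖)/5 = -17869 + (⅖)*(⅕) = -17869 + 2/25 = -446723/25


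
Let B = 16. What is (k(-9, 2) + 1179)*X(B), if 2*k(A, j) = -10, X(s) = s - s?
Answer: 0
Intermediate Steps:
X(s) = 0
k(A, j) = -5 (k(A, j) = (½)*(-10) = -5)
(k(-9, 2) + 1179)*X(B) = (-5 + 1179)*0 = 1174*0 = 0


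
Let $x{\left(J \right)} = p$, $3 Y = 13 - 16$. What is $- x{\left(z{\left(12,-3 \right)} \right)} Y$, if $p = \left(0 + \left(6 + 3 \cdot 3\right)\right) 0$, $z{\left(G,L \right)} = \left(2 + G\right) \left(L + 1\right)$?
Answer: $0$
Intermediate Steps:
$z{\left(G,L \right)} = \left(1 + L\right) \left(2 + G\right)$ ($z{\left(G,L \right)} = \left(2 + G\right) \left(1 + L\right) = \left(1 + L\right) \left(2 + G\right)$)
$Y = -1$ ($Y = \frac{13 - 16}{3} = \frac{1}{3} \left(-3\right) = -1$)
$p = 0$ ($p = \left(0 + \left(6 + 9\right)\right) 0 = \left(0 + 15\right) 0 = 15 \cdot 0 = 0$)
$x{\left(J \right)} = 0$
$- x{\left(z{\left(12,-3 \right)} \right)} Y = - 0 \left(-1\right) = \left(-1\right) 0 = 0$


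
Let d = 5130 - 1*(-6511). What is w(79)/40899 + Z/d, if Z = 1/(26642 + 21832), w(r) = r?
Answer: 14859540595/7692908774922 ≈ 0.0019316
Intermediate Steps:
d = 11641 (d = 5130 + 6511 = 11641)
Z = 1/48474 ≈ 2.0630e-5
w(79)/40899 + Z/d = 79/40899 + (1/48474)/11641 = 79*(1/40899) + (1/48474)*(1/11641) = 79/40899 + 1/564285834 = 14859540595/7692908774922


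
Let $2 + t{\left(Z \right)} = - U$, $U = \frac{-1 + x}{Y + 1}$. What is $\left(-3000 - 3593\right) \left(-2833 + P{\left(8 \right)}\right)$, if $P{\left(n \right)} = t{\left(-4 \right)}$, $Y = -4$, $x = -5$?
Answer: $18704341$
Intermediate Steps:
$U = 2$ ($U = \frac{-1 - 5}{-4 + 1} = - \frac{6}{-3} = \left(-6\right) \left(- \frac{1}{3}\right) = 2$)
$t{\left(Z \right)} = -4$ ($t{\left(Z \right)} = -2 - 2 = -4$)
$P{\left(n \right)} = -4$
$\left(-3000 - 3593\right) \left(-2833 + P{\left(8 \right)}\right) = \left(-3000 - 3593\right) \left(-2833 - 4\right) = \left(-6593\right) \left(-2837\right) = 18704341$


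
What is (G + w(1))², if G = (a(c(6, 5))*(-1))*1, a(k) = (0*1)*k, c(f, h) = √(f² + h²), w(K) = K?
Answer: 1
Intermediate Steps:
a(k) = 0 (a(k) = 0*k = 0)
G = 0 (G = (0*(-1))*1 = 0*1 = 0)
(G + w(1))² = (0 + 1)² = 1² = 1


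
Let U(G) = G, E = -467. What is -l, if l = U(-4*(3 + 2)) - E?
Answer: -447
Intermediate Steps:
l = 447 (l = -4*(3 + 2) - 1*(-467) = -4*5 + 467 = -20 + 467 = 447)
-l = -1*447 = -447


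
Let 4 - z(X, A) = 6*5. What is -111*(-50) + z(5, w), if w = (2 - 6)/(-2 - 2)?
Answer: 5524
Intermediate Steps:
w = 1 (w = -4/(-4) = -4*(-1/4) = 1)
z(X, A) = -26 (z(X, A) = 4 - 6*5 = 4 - 1*30 = 4 - 30 = -26)
-111*(-50) + z(5, w) = -111*(-50) - 26 = 5550 - 26 = 5524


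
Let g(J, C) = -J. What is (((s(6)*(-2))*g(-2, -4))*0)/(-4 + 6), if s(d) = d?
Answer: 0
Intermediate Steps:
(((s(6)*(-2))*g(-2, -4))*0)/(-4 + 6) = (((6*(-2))*(-1*(-2)))*0)/(-4 + 6) = (-12*2*0)/2 = -24*0*(1/2) = 0*(1/2) = 0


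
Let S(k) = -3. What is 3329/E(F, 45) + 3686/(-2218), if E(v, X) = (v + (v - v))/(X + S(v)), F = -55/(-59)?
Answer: 9148330193/60995 ≈ 1.4999e+5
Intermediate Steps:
F = 55/59 (F = -55*(-1/59) = 55/59 ≈ 0.93220)
E(v, X) = v/(-3 + X) (E(v, X) = (v + (v - v))/(X - 3) = (v + 0)/(-3 + X) = v/(-3 + X))
3329/E(F, 45) + 3686/(-2218) = 3329/((55/(59*(-3 + 45)))) + 3686/(-2218) = 3329/(((55/59)/42)) + 3686*(-1/2218) = 3329/(((55/59)*(1/42))) - 1843/1109 = 3329/(55/2478) - 1843/1109 = 3329*(2478/55) - 1843/1109 = 8249262/55 - 1843/1109 = 9148330193/60995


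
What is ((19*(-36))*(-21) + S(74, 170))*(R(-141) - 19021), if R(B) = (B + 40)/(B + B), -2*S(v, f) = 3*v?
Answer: -25483513571/94 ≈ -2.7110e+8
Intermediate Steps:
S(v, f) = -3*v/2
R(B) = (40 + B)/(2*B) (R(B) = (40 + B)/((2*B)) = (40 + B)*(1/(2*B)) = (40 + B)/(2*B))
((19*(-36))*(-21) + S(74, 170))*(R(-141) - 19021) = ((19*(-36))*(-21) - 3/2*74)*((½)*(40 - 141)/(-141) - 19021) = (-684*(-21) - 111)*((½)*(-1/141)*(-101) - 19021) = (14364 - 111)*(101/282 - 19021) = 14253*(-5363821/282) = -25483513571/94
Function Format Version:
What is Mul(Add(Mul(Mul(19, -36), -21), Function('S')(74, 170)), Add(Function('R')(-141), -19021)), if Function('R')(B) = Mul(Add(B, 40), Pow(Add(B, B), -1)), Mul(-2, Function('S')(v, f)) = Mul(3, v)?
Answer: Rational(-25483513571, 94) ≈ -2.7110e+8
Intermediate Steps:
Function('S')(v, f) = Mul(Rational(-3, 2), v) (Function('S')(v, f) = Mul(Rational(-1, 2), Mul(3, v)) = Mul(Rational(-3, 2), v))
Function('R')(B) = Mul(Rational(1, 2), Pow(B, -1), Add(40, B)) (Function('R')(B) = Mul(Add(40, B), Pow(Mul(2, B), -1)) = Mul(Add(40, B), Mul(Rational(1, 2), Pow(B, -1))) = Mul(Rational(1, 2), Pow(B, -1), Add(40, B)))
Mul(Add(Mul(Mul(19, -36), -21), Function('S')(74, 170)), Add(Function('R')(-141), -19021)) = Mul(Add(Mul(Mul(19, -36), -21), Mul(Rational(-3, 2), 74)), Add(Mul(Rational(1, 2), Pow(-141, -1), Add(40, -141)), -19021)) = Mul(Add(Mul(-684, -21), -111), Add(Mul(Rational(1, 2), Rational(-1, 141), -101), -19021)) = Mul(Add(14364, -111), Add(Rational(101, 282), -19021)) = Mul(14253, Rational(-5363821, 282)) = Rational(-25483513571, 94)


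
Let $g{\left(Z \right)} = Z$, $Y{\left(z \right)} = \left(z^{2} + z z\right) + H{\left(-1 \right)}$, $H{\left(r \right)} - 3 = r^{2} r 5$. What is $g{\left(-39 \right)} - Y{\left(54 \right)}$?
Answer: $-5869$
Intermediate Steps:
$H{\left(r \right)} = 3 + 5 r^{3}$ ($H{\left(r \right)} = 3 + r^{2} r 5 = 3 + r^{3} \cdot 5 = 3 + 5 r^{3}$)
$Y{\left(z \right)} = -2 + 2 z^{2}$ ($Y{\left(z \right)} = \left(z^{2} + z z\right) + \left(3 + 5 \left(-1\right)^{3}\right) = \left(z^{2} + z^{2}\right) + \left(3 + 5 \left(-1\right)\right) = 2 z^{2} + \left(3 - 5\right) = 2 z^{2} - 2 = -2 + 2 z^{2}$)
$g{\left(-39 \right)} - Y{\left(54 \right)} = -39 - \left(-2 + 2 \cdot 54^{2}\right) = -39 - \left(-2 + 2 \cdot 2916\right) = -39 - \left(-2 + 5832\right) = -39 - 5830 = -5869$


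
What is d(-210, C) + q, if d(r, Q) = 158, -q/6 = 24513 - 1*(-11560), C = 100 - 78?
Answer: -216280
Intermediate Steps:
C = 22
q = -216438 (q = -6*(24513 - 1*(-11560)) = -6*(24513 + 11560) = -6*36073 = -216438)
d(-210, C) + q = 158 - 216438 = -216280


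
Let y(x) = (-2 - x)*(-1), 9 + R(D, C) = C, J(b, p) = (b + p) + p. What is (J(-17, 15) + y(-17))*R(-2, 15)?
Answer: -12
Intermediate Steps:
J(b, p) = b + 2*p
R(D, C) = -9 + C
y(x) = 2 + x
(J(-17, 15) + y(-17))*R(-2, 15) = ((-17 + 2*15) + (2 - 17))*(-9 + 15) = ((-17 + 30) - 15)*6 = (13 - 15)*6 = -2*6 = -12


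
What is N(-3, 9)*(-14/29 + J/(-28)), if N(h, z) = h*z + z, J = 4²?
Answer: 3852/203 ≈ 18.975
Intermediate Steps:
J = 16
N(h, z) = z + h*z
N(-3, 9)*(-14/29 + J/(-28)) = (9*(1 - 3))*(-14/29 + 16/(-28)) = (9*(-2))*(-14*1/29 + 16*(-1/28)) = -18*(-14/29 - 4/7) = -18*(-214/203) = 3852/203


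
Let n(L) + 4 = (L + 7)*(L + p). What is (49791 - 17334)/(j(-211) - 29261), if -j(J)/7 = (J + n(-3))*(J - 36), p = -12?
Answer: -32457/504736 ≈ -0.064305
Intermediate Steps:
n(L) = -4 + (-12 + L)*(7 + L) (n(L) = -4 + (L + 7)*(L - 12) = -4 + (7 + L)*(-12 + L) = -4 + (-12 + L)*(7 + L))
j(J) = -7*(-64 + J)*(-36 + J) (j(J) = -7*(J + (-88 + (-3)**2 - 5*(-3)))*(J - 36) = -7*(J + (-88 + 9 + 15))*(-36 + J) = -7*(J - 64)*(-36 + J) = -7*(-64 + J)*(-36 + J))
(49791 - 17334)/(j(-211) - 29261) = (49791 - 17334)/((-16128 - 7*(-211)**2 + 700*(-211)) - 29261) = 32457/((-16128 - 7*44521 - 147700) - 29261) = 32457/((-16128 - 311647 - 147700) - 29261) = 32457/(-475475 - 29261) = 32457/(-504736) = 32457*(-1/504736) = -32457/504736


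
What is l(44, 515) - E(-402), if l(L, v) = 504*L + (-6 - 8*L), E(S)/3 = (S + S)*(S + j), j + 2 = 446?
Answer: 123122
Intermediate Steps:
j = 444 (j = -2 + 446 = 444)
E(S) = 6*S*(444 + S) (E(S) = 3*((S + S)*(S + 444)) = 3*((2*S)*(444 + S)) = 3*(2*S*(444 + S)) = 6*S*(444 + S))
l(L, v) = -6 + 496*L
l(44, 515) - E(-402) = (-6 + 496*44) - 6*(-402)*(444 - 402) = (-6 + 21824) - 6*(-402)*42 = 21818 - 1*(-101304) = 21818 + 101304 = 123122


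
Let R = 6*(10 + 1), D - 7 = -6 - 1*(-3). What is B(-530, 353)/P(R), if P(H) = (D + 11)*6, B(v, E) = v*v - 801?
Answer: 280099/90 ≈ 3112.2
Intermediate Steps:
D = 4 (D = 7 + (-6 - 1*(-3)) = 7 + (-6 + 3) = 7 - 3 = 4)
B(v, E) = -801 + v**2 (B(v, E) = v**2 - 801 = -801 + v**2)
R = 66 (R = 6*11 = 66)
P(H) = 90 (P(H) = (4 + 11)*6 = 15*6 = 90)
B(-530, 353)/P(R) = (-801 + (-530)**2)/90 = (-801 + 280900)*(1/90) = 280099*(1/90) = 280099/90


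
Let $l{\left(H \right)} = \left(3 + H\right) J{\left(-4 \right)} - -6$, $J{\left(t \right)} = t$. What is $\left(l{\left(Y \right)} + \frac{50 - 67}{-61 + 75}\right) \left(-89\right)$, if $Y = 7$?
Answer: $\frac{43877}{14} \approx 3134.1$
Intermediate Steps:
$l{\left(H \right)} = -6 - 4 H$ ($l{\left(H \right)} = \left(3 + H\right) \left(-4\right) - -6 = \left(-12 - 4 H\right) + 6 = -6 - 4 H$)
$\left(l{\left(Y \right)} + \frac{50 - 67}{-61 + 75}\right) \left(-89\right) = \left(\left(-6 - 28\right) + \frac{50 - 67}{-61 + 75}\right) \left(-89\right) = \left(\left(-6 - 28\right) - \frac{17}{14}\right) \left(-89\right) = \left(-34 - \frac{17}{14}\right) \left(-89\right) = \left(- \frac{493}{14}\right) \left(-89\right) = \frac{43877}{14}$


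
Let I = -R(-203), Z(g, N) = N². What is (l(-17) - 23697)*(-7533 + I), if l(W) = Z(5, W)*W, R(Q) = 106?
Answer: 218551790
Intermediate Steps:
l(W) = W³ (l(W) = W²*W = W³)
I = -106 (I = -1*106 = -106)
(l(-17) - 23697)*(-7533 + I) = ((-17)³ - 23697)*(-7533 - 106) = (-4913 - 23697)*(-7639) = -28610*(-7639) = 218551790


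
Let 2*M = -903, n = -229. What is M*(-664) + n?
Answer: 299567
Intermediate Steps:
M = -903/2 (M = (½)*(-903) = -903/2 ≈ -451.50)
M*(-664) + n = -903/2*(-664) - 229 = 299796 - 229 = 299567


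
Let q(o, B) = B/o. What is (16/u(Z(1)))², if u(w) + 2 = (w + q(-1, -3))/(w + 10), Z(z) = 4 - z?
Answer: 2704/25 ≈ 108.16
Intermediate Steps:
u(w) = -2 + (3 + w)/(10 + w) (u(w) = -2 + (w - 3/(-1))/(w + 10) = -2 + (w - 3*(-1))/(10 + w) = -2 + (w + 3)/(10 + w) = -2 + (3 + w)/(10 + w))
(16/u(Z(1)))² = (16/(((-17 - (4 - 1*1))/(10 + (4 - 1*1)))))² = (16/(((-17 - (4 - 1))/(10 + (4 - 1)))))² = (16/(((-17 - 1*3)/(10 + 3))))² = (16/(((-17 - 3)/13)))² = (16/(((1/13)*(-20))))² = (16/(-20/13))² = (16*(-13/20))² = (-52/5)² = 2704/25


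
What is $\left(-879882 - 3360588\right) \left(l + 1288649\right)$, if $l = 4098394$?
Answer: $-22843594230210$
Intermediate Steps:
$\left(-879882 - 3360588\right) \left(l + 1288649\right) = \left(-879882 - 3360588\right) \left(4098394 + 1288649\right) = \left(-4240470\right) 5387043 = -22843594230210$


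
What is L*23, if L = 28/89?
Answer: 644/89 ≈ 7.2360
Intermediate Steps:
L = 28/89 (L = 28*(1/89) = 28/89 ≈ 0.31461)
L*23 = (28/89)*23 = 644/89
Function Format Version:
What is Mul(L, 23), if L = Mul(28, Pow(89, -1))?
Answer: Rational(644, 89) ≈ 7.2360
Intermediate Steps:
L = Rational(28, 89) (L = Mul(28, Rational(1, 89)) = Rational(28, 89) ≈ 0.31461)
Mul(L, 23) = Mul(Rational(28, 89), 23) = Rational(644, 89)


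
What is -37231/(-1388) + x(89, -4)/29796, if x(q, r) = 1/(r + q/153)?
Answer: 24174246991/901234646 ≈ 26.823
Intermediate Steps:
x(q, r) = 1/(r + q/153) (x(q, r) = 1/(r + q*(1/153)) = 1/(r + q/153))
-37231/(-1388) + x(89, -4)/29796 = -37231/(-1388) + (153/(89 + 153*(-4)))/29796 = -37231*(-1/1388) + (153/(89 - 612))*(1/29796) = 37231/1388 + (153/(-523))*(1/29796) = 37231/1388 + (153*(-1/523))*(1/29796) = 37231/1388 - 153/523*1/29796 = 37231/1388 - 51/5194436 = 24174246991/901234646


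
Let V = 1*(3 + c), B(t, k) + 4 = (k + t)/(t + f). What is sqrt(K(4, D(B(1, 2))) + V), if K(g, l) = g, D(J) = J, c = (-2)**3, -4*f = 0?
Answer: I ≈ 1.0*I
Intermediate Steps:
f = 0 (f = -1/4*0 = 0)
B(t, k) = -4 + (k + t)/t (B(t, k) = -4 + (k + t)/(t + 0) = -4 + (k + t)/t)
c = -8
V = -5 (V = 1*(3 - 8) = 1*(-5) = -5)
sqrt(K(4, D(B(1, 2))) + V) = sqrt(4 - 5) = sqrt(-1) = I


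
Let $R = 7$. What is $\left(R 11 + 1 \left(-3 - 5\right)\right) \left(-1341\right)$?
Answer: $-92529$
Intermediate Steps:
$\left(R 11 + 1 \left(-3 - 5\right)\right) \left(-1341\right) = \left(7 \cdot 11 + 1 \left(-3 - 5\right)\right) \left(-1341\right) = \left(77 + 1 \left(-8\right)\right) \left(-1341\right) = \left(77 - 8\right) \left(-1341\right) = 69 \left(-1341\right) = -92529$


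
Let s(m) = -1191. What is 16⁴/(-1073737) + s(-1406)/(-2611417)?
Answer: -169863003745/2803975055329 ≈ -0.060579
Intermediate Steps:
16⁴/(-1073737) + s(-1406)/(-2611417) = 16⁴/(-1073737) - 1191/(-2611417) = 65536*(-1/1073737) - 1191*(-1/2611417) = -65536/1073737 + 1191/2611417 = -169863003745/2803975055329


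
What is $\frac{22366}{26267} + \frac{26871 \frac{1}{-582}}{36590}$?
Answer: $\frac{158528882841}{186455248820} \approx 0.85022$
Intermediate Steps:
$\frac{22366}{26267} + \frac{26871 \frac{1}{-582}}{36590} = 22366 \cdot \frac{1}{26267} + 26871 \left(- \frac{1}{582}\right) \frac{1}{36590} = \frac{22366}{26267} - \frac{8957}{7098460} = \frac{158528882841}{186455248820}$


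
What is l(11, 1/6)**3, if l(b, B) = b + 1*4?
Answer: 3375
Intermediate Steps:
l(b, B) = 4 + b (l(b, B) = b + 4 = 4 + b)
l(11, 1/6)**3 = (4 + 11)**3 = 15**3 = 3375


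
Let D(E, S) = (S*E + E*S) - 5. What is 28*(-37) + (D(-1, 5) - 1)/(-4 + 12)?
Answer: -1038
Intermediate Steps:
D(E, S) = -5 + 2*E*S (D(E, S) = (E*S + E*S) - 5 = 2*E*S - 5 = -5 + 2*E*S)
28*(-37) + (D(-1, 5) - 1)/(-4 + 12) = 28*(-37) + ((-5 + 2*(-1)*5) - 1)/(-4 + 12) = -1036 + ((-5 - 10) - 1)/8 = -1036 + (-15 - 1)*(⅛) = -1036 - 16*⅛ = -1036 - 2 = -1038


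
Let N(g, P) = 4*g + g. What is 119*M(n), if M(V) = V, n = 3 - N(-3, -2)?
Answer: 2142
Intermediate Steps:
N(g, P) = 5*g
n = 18 (n = 3 - 5*(-3) = 3 - 1*(-15) = 3 + 15 = 18)
119*M(n) = 119*18 = 2142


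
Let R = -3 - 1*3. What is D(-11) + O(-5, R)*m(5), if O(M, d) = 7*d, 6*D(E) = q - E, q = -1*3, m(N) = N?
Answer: -626/3 ≈ -208.67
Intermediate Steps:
q = -3
D(E) = -½ - E/6 (D(E) = (-3 - E)/6 = -½ - E/6)
R = -6 (R = -3 - 3 = -6)
D(-11) + O(-5, R)*m(5) = (-½ - ⅙*(-11)) + (7*(-6))*5 = (-½ + 11/6) - 42*5 = 4/3 - 210 = -626/3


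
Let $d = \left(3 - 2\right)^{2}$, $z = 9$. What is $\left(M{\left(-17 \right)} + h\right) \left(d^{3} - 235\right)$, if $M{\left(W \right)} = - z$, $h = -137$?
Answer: $34164$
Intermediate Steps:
$M{\left(W \right)} = -9$ ($M{\left(W \right)} = \left(-1\right) 9 = -9$)
$d = 1$ ($d = 1^{2} = 1$)
$\left(M{\left(-17 \right)} + h\right) \left(d^{3} - 235\right) = \left(-9 - 137\right) \left(1^{3} - 235\right) = - 146 \left(1 - 235\right) = \left(-146\right) \left(-234\right) = 34164$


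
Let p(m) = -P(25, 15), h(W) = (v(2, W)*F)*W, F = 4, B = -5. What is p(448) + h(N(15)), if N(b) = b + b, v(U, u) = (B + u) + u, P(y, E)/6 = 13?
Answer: 6522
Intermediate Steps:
P(y, E) = 78 (P(y, E) = 6*13 = 78)
v(U, u) = -5 + 2*u (v(U, u) = (-5 + u) + u = -5 + 2*u)
N(b) = 2*b
h(W) = W*(-20 + 8*W) (h(W) = ((-5 + 2*W)*4)*W = (-20 + 8*W)*W = W*(-20 + 8*W))
p(m) = -78 (p(m) = -1*78 = -78)
p(448) + h(N(15)) = -78 + 4*(2*15)*(-5 + 2*(2*15)) = -78 + 4*30*(-5 + 2*30) = -78 + 4*30*(-5 + 60) = -78 + 4*30*55 = -78 + 6600 = 6522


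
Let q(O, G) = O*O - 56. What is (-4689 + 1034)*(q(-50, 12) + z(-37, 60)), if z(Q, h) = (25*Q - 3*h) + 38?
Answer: -5032935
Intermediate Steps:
q(O, G) = -56 + O² (q(O, G) = O² - 56 = -56 + O²)
z(Q, h) = 38 - 3*h + 25*Q (z(Q, h) = (-3*h + 25*Q) + 38 = 38 - 3*h + 25*Q)
(-4689 + 1034)*(q(-50, 12) + z(-37, 60)) = (-4689 + 1034)*((-56 + (-50)²) + (38 - 3*60 + 25*(-37))) = -3655*((-56 + 2500) + (38 - 180 - 925)) = -3655*(2444 - 1067) = -3655*1377 = -5032935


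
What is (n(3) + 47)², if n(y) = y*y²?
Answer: 5476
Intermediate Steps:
n(y) = y³
(n(3) + 47)² = (3³ + 47)² = (27 + 47)² = 74² = 5476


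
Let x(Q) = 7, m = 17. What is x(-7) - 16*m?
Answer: -265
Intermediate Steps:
x(-7) - 16*m = 7 - 16*17 = 7 - 272 = -265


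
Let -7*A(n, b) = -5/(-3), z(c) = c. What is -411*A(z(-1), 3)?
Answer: 685/7 ≈ 97.857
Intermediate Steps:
A(n, b) = -5/21 (A(n, b) = -(-5)/(7*(-3)) = -(-5)*(-1)/(7*3) = -1/7*5/3 = -5/21)
-411*A(z(-1), 3) = -411*(-5/21) = 685/7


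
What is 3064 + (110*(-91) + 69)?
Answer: -6877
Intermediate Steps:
3064 + (110*(-91) + 69) = 3064 + (-10010 + 69) = 3064 - 9941 = -6877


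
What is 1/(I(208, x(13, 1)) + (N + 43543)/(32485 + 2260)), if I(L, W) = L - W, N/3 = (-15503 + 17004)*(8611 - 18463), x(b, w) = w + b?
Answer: -34745/37579483 ≈ -0.00092457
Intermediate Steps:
x(b, w) = b + w
N = -44363556 (N = 3*((-15503 + 17004)*(8611 - 18463)) = 3*(1501*(-9852)) = 3*(-14787852) = -44363556)
1/(I(208, x(13, 1)) + (N + 43543)/(32485 + 2260)) = 1/((208 - (13 + 1)) + (-44363556 + 43543)/(32485 + 2260)) = 1/((208 - 1*14) - 44320013/34745) = 1/((208 - 14) - 44320013*1/34745) = 1/(194 - 44320013/34745) = 1/(-37579483/34745) = -34745/37579483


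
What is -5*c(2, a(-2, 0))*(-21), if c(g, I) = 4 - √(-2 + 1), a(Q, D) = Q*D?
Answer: 420 - 105*I ≈ 420.0 - 105.0*I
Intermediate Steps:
a(Q, D) = D*Q
c(g, I) = 4 - I (c(g, I) = 4 - √(-1) = 4 - I)
-5*c(2, a(-2, 0))*(-21) = -5*(4 - I)*(-21) = (-20 + 5*I)*(-21) = 420 - 105*I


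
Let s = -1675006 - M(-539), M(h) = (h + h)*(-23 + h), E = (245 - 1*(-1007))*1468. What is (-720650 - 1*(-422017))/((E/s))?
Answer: 340567344493/918968 ≈ 3.7060e+5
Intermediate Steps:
E = 1837936 (E = (245 + 1007)*1468 = 1252*1468 = 1837936)
M(h) = 2*h*(-23 + h) (M(h) = (2*h)*(-23 + h) = 2*h*(-23 + h))
s = -2280842 (s = -1675006 - 2*(-539)*(-23 - 539) = -1675006 - 2*(-539)*(-562) = -1675006 - 1*605836 = -1675006 - 605836 = -2280842)
(-720650 - 1*(-422017))/((E/s)) = (-720650 - 1*(-422017))/((1837936/(-2280842))) = (-720650 + 422017)/((1837936*(-1/2280842))) = -298633/(-918968/1140421) = -298633*(-1140421/918968) = 340567344493/918968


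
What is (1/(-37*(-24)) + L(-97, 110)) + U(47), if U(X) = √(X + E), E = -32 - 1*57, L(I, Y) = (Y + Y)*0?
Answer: 1/888 + I*√42 ≈ 0.0011261 + 6.4807*I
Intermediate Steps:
L(I, Y) = 0 (L(I, Y) = (2*Y)*0 = 0)
E = -89 (E = -32 - 57 = -89)
U(X) = √(-89 + X) (U(X) = √(X - 89) = √(-89 + X))
(1/(-37*(-24)) + L(-97, 110)) + U(47) = (1/(-37*(-24)) + 0) + √(-89 + 47) = (1/888 + 0) + √(-42) = (1/888 + 0) + I*√42 = 1/888 + I*√42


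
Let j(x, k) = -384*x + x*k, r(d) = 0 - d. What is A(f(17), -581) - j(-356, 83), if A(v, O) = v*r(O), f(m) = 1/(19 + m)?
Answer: -3857035/36 ≈ -1.0714e+5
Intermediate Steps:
r(d) = -d
j(x, k) = -384*x + k*x
A(v, O) = -O*v (A(v, O) = v*(-O) = -O*v)
A(f(17), -581) - j(-356, 83) = -1*(-581)/(19 + 17) - (-356)*(-384 + 83) = -1*(-581)/36 - (-356)*(-301) = -1*(-581)*1/36 - 1*107156 = 581/36 - 107156 = -3857035/36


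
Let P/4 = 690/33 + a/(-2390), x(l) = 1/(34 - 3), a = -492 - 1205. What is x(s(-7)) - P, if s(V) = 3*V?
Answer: -35225609/407495 ≈ -86.444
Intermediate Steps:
a = -1697
x(l) = 1/31
P = 1136734/13145 (P = 4*(690/33 - 1697/(-2390)) = 4*(690*(1/33) - 1697*(-1/2390)) = 4*(230/11 + 1697/2390) = 4*(568367/26290) = 1136734/13145 ≈ 86.477)
x(s(-7)) - P = 1/31 - 1*1136734/13145 = 1/31 - 1136734/13145 = -35225609/407495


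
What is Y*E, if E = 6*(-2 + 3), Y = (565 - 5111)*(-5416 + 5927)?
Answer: -13938036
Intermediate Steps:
Y = -2323006 (Y = -4546*511 = -2323006)
E = 6 (E = 6*1 = 6)
Y*E = -2323006*6 = -13938036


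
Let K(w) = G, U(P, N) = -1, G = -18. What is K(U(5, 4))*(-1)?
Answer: 18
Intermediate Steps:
K(w) = -18
K(U(5, 4))*(-1) = -18*(-1) = 18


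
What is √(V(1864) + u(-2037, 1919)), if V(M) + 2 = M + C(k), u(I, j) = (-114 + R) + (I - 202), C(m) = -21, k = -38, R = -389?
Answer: I*√901 ≈ 30.017*I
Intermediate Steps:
u(I, j) = -705 + I (u(I, j) = (-114 - 389) + (I - 202) = -503 + (-202 + I) = -705 + I)
V(M) = -23 + M (V(M) = -2 + (M - 21) = -2 + (-21 + M) = -23 + M)
√(V(1864) + u(-2037, 1919)) = √((-23 + 1864) + (-705 - 2037)) = √(1841 - 2742) = √(-901) = I*√901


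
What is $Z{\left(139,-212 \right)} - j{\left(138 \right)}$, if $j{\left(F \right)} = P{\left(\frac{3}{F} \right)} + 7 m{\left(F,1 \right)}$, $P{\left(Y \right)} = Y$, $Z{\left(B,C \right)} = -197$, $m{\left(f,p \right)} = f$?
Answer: $- \frac{53499}{46} \approx -1163.0$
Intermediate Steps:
$j{\left(F \right)} = \frac{3}{F} + 7 F$
$Z{\left(139,-212 \right)} - j{\left(138 \right)} = -197 - \left(\frac{3}{138} + 7 \cdot 138\right) = -197 - \left(3 \cdot \frac{1}{138} + 966\right) = -197 - \left(\frac{1}{46} + 966\right) = -197 - \frac{44437}{46} = - \frac{53499}{46}$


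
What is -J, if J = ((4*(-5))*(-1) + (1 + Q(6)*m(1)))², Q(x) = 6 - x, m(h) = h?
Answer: -441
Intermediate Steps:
J = 441 (J = ((4*(-5))*(-1) + (1 + (6 - 1*6)*1))² = (-20*(-1) + (1 + (6 - 6)*1))² = (20 + (1 + 0*1))² = (20 + (1 + 0))² = (20 + 1)² = 21² = 441)
-J = -1*441 = -441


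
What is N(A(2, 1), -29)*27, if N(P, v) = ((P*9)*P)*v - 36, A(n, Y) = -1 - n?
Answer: -64395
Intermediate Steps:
N(P, v) = -36 + 9*v*P**2 (N(P, v) = ((9*P)*P)*v - 36 = (9*P**2)*v - 36 = 9*v*P**2 - 36 = -36 + 9*v*P**2)
N(A(2, 1), -29)*27 = (-36 + 9*(-29)*(-1 - 1*2)**2)*27 = (-36 + 9*(-29)*(-1 - 2)**2)*27 = (-36 + 9*(-29)*(-3)**2)*27 = (-36 + 9*(-29)*9)*27 = (-36 - 2349)*27 = -2385*27 = -64395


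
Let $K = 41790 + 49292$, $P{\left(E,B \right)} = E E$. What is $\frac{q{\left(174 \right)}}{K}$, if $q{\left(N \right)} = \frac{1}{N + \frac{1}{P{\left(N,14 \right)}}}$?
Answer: $\frac{15138}{239911126525} \approx 6.3098 \cdot 10^{-8}$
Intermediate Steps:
$P{\left(E,B \right)} = E^{2}$
$K = 91082$
$q{\left(N \right)} = \frac{1}{N + \frac{1}{N^{2}}}$
$\frac{q{\left(174 \right)}}{K} = \frac{174^{2} \frac{1}{1 + 174^{3}}}{91082} = \frac{30276}{1 + 5268024} \cdot \frac{1}{91082} = \frac{30276}{5268025} \cdot \frac{1}{91082} = \frac{15138}{239911126525}$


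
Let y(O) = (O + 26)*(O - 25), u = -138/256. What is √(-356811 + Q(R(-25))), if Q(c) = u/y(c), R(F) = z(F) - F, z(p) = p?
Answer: 3*I*√42880752967/1040 ≈ 597.34*I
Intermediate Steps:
R(F) = 0 (R(F) = F - F = 0)
u = -69/128 (u = -138*1/256 = -69/128 ≈ -0.53906)
y(O) = (-25 + O)*(26 + O) (y(O) = (26 + O)*(-25 + O) = (-25 + O)*(26 + O))
Q(c) = -69/(128*(-650 + c + c²))
√(-356811 + Q(R(-25))) = √(-356811 - 69/(-83200 + 128*0 + 128*0²)) = √(-356811 - 69/(-83200 + 0 + 128*0)) = √(-356811 - 69/(-83200 + 0 + 0)) = √(-356811 - 69/(-83200)) = √(-356811 - 69*(-1/83200)) = √(-356811 + 69/83200) = √(-29686675131/83200) = 3*I*√42880752967/1040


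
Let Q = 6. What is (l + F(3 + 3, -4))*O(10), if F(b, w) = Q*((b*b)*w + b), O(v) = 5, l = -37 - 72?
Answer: -4685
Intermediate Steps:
l = -109
F(b, w) = 6*b + 6*w*b**2 (F(b, w) = 6*((b*b)*w + b) = 6*(b**2*w + b) = 6*(w*b**2 + b) = 6*(b + w*b**2) = 6*b + 6*w*b**2)
(l + F(3 + 3, -4))*O(10) = (-109 + 6*(3 + 3)*(1 + (3 + 3)*(-4)))*5 = (-109 + 6*6*(1 + 6*(-4)))*5 = (-109 + 6*6*(1 - 24))*5 = (-109 + 6*6*(-23))*5 = (-109 - 828)*5 = -937*5 = -4685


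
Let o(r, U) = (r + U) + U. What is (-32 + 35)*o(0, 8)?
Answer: 48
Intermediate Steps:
o(r, U) = r + 2*U (o(r, U) = (U + r) + U = r + 2*U)
(-32 + 35)*o(0, 8) = (-32 + 35)*(0 + 2*8) = 3*(0 + 16) = 3*16 = 48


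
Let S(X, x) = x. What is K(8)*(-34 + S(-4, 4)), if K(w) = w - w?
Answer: 0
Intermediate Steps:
K(w) = 0
K(8)*(-34 + S(-4, 4)) = 0*(-34 + 4) = 0*(-30) = 0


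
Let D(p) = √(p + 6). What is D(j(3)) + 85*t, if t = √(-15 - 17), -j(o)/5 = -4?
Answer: √26 + 340*I*√2 ≈ 5.099 + 480.83*I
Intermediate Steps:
j(o) = 20 (j(o) = -5*(-4) = 20)
D(p) = √(6 + p)
t = 4*I*√2 (t = √(-32) = 4*I*√2 ≈ 5.6569*I)
D(j(3)) + 85*t = √(6 + 20) + 85*(4*I*√2) = √26 + 340*I*√2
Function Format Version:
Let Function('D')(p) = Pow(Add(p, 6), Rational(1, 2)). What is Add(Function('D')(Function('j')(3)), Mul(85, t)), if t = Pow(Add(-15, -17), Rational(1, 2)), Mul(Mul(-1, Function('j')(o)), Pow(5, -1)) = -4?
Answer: Add(Pow(26, Rational(1, 2)), Mul(340, I, Pow(2, Rational(1, 2)))) ≈ Add(5.0990, Mul(480.83, I))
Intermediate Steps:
Function('j')(o) = 20 (Function('j')(o) = Mul(-5, -4) = 20)
Function('D')(p) = Pow(Add(6, p), Rational(1, 2))
t = Mul(4, I, Pow(2, Rational(1, 2))) (t = Pow(-32, Rational(1, 2)) = Mul(4, I, Pow(2, Rational(1, 2))) ≈ Mul(5.6569, I))
Add(Function('D')(Function('j')(3)), Mul(85, t)) = Add(Pow(Add(6, 20), Rational(1, 2)), Mul(85, Mul(4, I, Pow(2, Rational(1, 2))))) = Add(Pow(26, Rational(1, 2)), Mul(340, I, Pow(2, Rational(1, 2))))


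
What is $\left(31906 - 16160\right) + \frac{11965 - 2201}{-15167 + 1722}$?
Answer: $\frac{211695206}{13445} \approx 15745.0$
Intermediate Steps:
$\left(31906 - 16160\right) + \frac{11965 - 2201}{-15167 + 1722} = \left(31906 - 16160\right) + \frac{9764}{-13445} = 15746 + 9764 \left(- \frac{1}{13445}\right) = 15746 - \frac{9764}{13445} = \frac{211695206}{13445}$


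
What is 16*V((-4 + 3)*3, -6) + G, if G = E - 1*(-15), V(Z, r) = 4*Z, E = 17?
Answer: -160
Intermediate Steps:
G = 32 (G = 17 - 1*(-15) = 17 + 15 = 32)
16*V((-4 + 3)*3, -6) + G = 16*(4*((-4 + 3)*3)) + 32 = 16*(4*(-1*3)) + 32 = 16*(4*(-3)) + 32 = 16*(-12) + 32 = -192 + 32 = -160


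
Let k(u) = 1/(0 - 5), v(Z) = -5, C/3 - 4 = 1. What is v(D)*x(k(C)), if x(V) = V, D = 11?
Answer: 1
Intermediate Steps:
C = 15 (C = 12 + 3*1 = 12 + 3 = 15)
k(u) = -⅕ (k(u) = 1/(-5) = -⅕)
v(D)*x(k(C)) = -5*(-⅕) = 1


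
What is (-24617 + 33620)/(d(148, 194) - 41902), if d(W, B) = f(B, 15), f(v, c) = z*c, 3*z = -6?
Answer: -9003/41932 ≈ -0.21470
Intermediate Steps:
z = -2 (z = (⅓)*(-6) = -2)
f(v, c) = -2*c
d(W, B) = -30 (d(W, B) = -2*15 = -30)
(-24617 + 33620)/(d(148, 194) - 41902) = (-24617 + 33620)/(-30 - 41902) = 9003/(-41932) = 9003*(-1/41932) = -9003/41932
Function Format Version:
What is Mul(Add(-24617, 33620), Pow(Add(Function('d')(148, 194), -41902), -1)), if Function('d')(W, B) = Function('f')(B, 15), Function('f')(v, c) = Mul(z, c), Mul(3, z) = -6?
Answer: Rational(-9003, 41932) ≈ -0.21470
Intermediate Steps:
z = -2 (z = Mul(Rational(1, 3), -6) = -2)
Function('f')(v, c) = Mul(-2, c)
Function('d')(W, B) = -30 (Function('d')(W, B) = Mul(-2, 15) = -30)
Mul(Add(-24617, 33620), Pow(Add(Function('d')(148, 194), -41902), -1)) = Mul(Add(-24617, 33620), Pow(Add(-30, -41902), -1)) = Mul(9003, Pow(-41932, -1)) = Mul(9003, Rational(-1, 41932)) = Rational(-9003, 41932)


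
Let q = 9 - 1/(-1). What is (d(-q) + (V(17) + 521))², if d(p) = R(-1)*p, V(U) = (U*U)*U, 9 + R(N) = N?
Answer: 30625156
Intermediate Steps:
R(N) = -9 + N
V(U) = U³ (V(U) = U²*U = U³)
q = 10 (q = 9 - 1*(-1) = 9 + 1 = 10)
d(p) = -10*p (d(p) = (-9 - 1)*p = -10*p)
(d(-q) + (V(17) + 521))² = (-(-10)*10 + (17³ + 521))² = (-10*(-10) + (4913 + 521))² = (100 + 5434)² = 5534² = 30625156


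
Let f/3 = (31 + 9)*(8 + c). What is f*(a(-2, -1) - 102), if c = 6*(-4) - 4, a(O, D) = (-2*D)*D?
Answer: 249600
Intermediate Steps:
a(O, D) = -2*D²
c = -28 (c = -24 - 4 = -28)
f = -2400 (f = 3*((31 + 9)*(8 - 28)) = 3*(40*(-20)) = 3*(-800) = -2400)
f*(a(-2, -1) - 102) = -2400*(-2*(-1)² - 102) = -2400*(-2*1 - 102) = -2400*(-2 - 102) = -2400*(-104) = 249600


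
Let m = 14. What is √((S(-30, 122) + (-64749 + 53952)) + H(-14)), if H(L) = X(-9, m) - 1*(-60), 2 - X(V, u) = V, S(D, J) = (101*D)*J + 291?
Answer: I*√380095 ≈ 616.52*I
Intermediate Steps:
S(D, J) = 291 + 101*D*J (S(D, J) = 101*D*J + 291 = 291 + 101*D*J)
X(V, u) = 2 - V
H(L) = 71 (H(L) = (2 - 1*(-9)) - 1*(-60) = (2 + 9) + 60 = 11 + 60 = 71)
√((S(-30, 122) + (-64749 + 53952)) + H(-14)) = √(((291 + 101*(-30)*122) + (-64749 + 53952)) + 71) = √(((291 - 369660) - 10797) + 71) = √((-369369 - 10797) + 71) = √(-380166 + 71) = √(-380095) = I*√380095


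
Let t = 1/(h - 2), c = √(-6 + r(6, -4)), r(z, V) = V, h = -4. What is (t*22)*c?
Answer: -11*I*√10/3 ≈ -11.595*I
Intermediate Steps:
c = I*√10 (c = √(-6 - 4) = √(-10) = I*√10 ≈ 3.1623*I)
t = -⅙ (t = 1/(-4 - 2) = 1/(-6) = -⅙ ≈ -0.16667)
(t*22)*c = (-⅙*22)*(I*√10) = -11*I*√10/3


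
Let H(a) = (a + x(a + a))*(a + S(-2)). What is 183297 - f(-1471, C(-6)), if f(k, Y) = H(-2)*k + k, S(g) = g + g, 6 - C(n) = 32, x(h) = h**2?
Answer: 61204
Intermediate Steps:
C(n) = -26 (C(n) = 6 - 1*32 = 6 - 32 = -26)
S(g) = 2*g
H(a) = (-4 + a)*(a + 4*a**2) (H(a) = (a + (a + a)**2)*(a + 2*(-2)) = (a + (2*a)**2)*(a - 4) = (a + 4*a**2)*(-4 + a) = (-4 + a)*(a + 4*a**2))
f(k, Y) = -83*k (f(k, Y) = (-2*(-4 - 15*(-2) + 4*(-2)**2))*k + k = (-2*(-4 + 30 + 4*4))*k + k = (-2*(-4 + 30 + 16))*k + k = (-2*42)*k + k = -84*k + k = -83*k)
183297 - f(-1471, C(-6)) = 183297 - (-83)*(-1471) = 183297 - 1*122093 = 183297 - 122093 = 61204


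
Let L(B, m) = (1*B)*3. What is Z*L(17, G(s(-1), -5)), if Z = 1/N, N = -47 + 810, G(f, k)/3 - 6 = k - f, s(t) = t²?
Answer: 51/763 ≈ 0.066841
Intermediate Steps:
G(f, k) = 18 - 3*f + 3*k (G(f, k) = 18 + 3*(k - f) = 18 + (-3*f + 3*k) = 18 - 3*f + 3*k)
L(B, m) = 3*B (L(B, m) = B*3 = 3*B)
N = 763
Z = 1/763 ≈ 0.0013106
Z*L(17, G(s(-1), -5)) = (3*17)/763 = (1/763)*51 = 51/763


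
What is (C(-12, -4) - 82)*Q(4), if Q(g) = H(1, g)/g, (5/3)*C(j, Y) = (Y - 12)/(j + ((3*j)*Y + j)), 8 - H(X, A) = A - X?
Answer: -513/5 ≈ -102.60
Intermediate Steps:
H(X, A) = 8 + X - A (H(X, A) = 8 - (A - X) = 8 + (X - A) = 8 + X - A)
C(j, Y) = 3*(-12 + Y)/(5*(2*j + 3*Y*j)) (C(j, Y) = 3*((Y - 12)/(j + ((3*j)*Y + j)))/5 = 3*((-12 + Y)/(j + (3*Y*j + j)))/5 = 3*((-12 + Y)/(j + (j + 3*Y*j)))/5 = 3*((-12 + Y)/(2*j + 3*Y*j))/5 = 3*(-12 + Y)/(5*(2*j + 3*Y*j)))
Q(g) = (9 - g)/g (Q(g) = (8 + 1 - g)/g = (9 - g)/g)
(C(-12, -4) - 82)*Q(4) = ((⅗)*(-12 - 4)/(-12*(2 + 3*(-4))) - 82)*((9 - 1*4)/4) = ((⅗)*(-1/12)*(-16)/(2 - 12) - 82)*((9 - 4)/4) = ((⅗)*(-1/12)*(-16)/(-10) - 82)*((¼)*5) = ((⅗)*(-1/12)*(-⅒)*(-16) - 82)*(5/4) = (-2/25 - 82)*(5/4) = -2052/25*5/4 = -513/5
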